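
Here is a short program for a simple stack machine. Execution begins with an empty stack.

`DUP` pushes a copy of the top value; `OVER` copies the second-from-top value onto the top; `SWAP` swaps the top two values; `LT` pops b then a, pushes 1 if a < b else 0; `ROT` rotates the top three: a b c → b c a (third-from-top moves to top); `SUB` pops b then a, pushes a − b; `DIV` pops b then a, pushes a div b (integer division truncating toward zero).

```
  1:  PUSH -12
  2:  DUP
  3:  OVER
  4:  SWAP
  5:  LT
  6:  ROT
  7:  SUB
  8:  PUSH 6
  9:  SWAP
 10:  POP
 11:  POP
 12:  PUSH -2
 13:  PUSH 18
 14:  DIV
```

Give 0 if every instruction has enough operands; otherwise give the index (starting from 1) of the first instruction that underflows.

PUSH -12 -> -12
DUP      -> -12 -12
OVER     -> -12 -12 -12
SWAP     -> -12 -12 -12
LT       -> -12 0
ROT  — needs 3 operands, stack has 2 → underflow

6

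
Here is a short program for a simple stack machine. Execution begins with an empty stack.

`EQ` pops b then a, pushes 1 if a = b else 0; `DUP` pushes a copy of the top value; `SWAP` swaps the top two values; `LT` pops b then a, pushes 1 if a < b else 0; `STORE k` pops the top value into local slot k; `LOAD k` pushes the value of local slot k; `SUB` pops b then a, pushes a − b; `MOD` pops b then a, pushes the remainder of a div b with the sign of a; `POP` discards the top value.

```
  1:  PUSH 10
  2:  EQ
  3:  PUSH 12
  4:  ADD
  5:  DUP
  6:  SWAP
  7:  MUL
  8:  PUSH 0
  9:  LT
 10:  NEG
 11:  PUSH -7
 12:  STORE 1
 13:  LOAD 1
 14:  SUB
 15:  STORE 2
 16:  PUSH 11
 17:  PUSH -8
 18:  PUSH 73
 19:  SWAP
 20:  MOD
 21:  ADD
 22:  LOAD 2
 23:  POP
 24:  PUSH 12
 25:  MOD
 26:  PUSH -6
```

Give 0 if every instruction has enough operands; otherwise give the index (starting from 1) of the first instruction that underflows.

2

PUSH 10 : 10
EQ  — needs 2 operands, stack has 1 → underflow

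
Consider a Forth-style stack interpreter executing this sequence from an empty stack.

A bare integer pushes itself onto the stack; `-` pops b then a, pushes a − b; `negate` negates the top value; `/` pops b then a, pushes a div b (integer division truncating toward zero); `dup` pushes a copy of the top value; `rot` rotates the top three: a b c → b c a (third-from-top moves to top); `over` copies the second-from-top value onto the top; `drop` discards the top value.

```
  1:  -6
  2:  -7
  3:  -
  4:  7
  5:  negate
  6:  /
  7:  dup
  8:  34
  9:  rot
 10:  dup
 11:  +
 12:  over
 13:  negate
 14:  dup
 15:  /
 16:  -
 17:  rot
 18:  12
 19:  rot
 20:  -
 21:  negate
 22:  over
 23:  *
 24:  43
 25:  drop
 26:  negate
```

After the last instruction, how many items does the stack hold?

-6     : -6
-7     : -6 -7
-      : 1
7      : 1 7
negate : 1 -7
/      : 0
dup    : 0 0
34     : 0 0 34
rot    : 0 34 0
dup    : 0 34 0 0
+      : 0 34 0
over   : 0 34 0 34
negate : 0 34 0 -34
dup    : 0 34 0 -34 -34
/      : 0 34 0 1
-      : 0 34 -1
rot    : 34 -1 0
12     : 34 -1 0 12
rot    : 34 0 12 -1
-      : 34 0 13
negate : 34 0 -13
over   : 34 0 -13 0
*      : 34 0 0
43     : 34 0 0 43
drop   : 34 0 0
negate : 34 0 0

3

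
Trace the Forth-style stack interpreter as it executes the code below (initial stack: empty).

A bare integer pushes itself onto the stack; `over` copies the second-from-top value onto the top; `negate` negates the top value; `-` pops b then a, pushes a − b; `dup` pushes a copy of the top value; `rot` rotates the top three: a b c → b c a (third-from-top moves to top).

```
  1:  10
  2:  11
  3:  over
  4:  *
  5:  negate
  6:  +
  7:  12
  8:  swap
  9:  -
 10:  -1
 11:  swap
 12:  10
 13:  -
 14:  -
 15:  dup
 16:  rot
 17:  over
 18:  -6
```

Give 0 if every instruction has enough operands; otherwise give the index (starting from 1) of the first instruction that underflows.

16

10     → 10
11     → 10 11
over   → 10 11 10
*      → 10 110
negate → 10 -110
+      → -100
12     → -100 12
swap   → 12 -100
-      → 112
-1     → 112 -1
swap   → -1 112
10     → -1 112 10
-      → -1 102
-      → -103
dup    → -103 -103
rot  — needs 3 operands, stack has 2 → underflow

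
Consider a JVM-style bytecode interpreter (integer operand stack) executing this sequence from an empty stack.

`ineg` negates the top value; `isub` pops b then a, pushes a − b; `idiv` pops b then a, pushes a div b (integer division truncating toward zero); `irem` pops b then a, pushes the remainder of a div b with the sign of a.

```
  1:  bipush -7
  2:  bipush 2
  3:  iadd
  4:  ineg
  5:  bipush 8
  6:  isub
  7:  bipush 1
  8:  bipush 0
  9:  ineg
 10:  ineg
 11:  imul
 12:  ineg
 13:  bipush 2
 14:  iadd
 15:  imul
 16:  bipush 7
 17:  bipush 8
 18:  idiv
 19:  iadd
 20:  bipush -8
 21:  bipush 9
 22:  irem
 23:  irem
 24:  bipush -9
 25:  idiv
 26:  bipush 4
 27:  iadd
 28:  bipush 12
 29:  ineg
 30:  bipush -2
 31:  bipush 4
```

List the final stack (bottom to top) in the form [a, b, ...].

bipush -7 -> [-7]
bipush 2  -> [-7, 2]
iadd      -> [-5]
ineg      -> [5]
bipush 8  -> [5, 8]
isub      -> [-3]
bipush 1  -> [-3, 1]
bipush 0  -> [-3, 1, 0]
ineg      -> [-3, 1, 0]
ineg      -> [-3, 1, 0]
imul      -> [-3, 0]
ineg      -> [-3, 0]
bipush 2  -> [-3, 0, 2]
iadd      -> [-3, 2]
imul      -> [-6]
bipush 7  -> [-6, 7]
bipush 8  -> [-6, 7, 8]
idiv      -> [-6, 0]
iadd      -> [-6]
bipush -8 -> [-6, -8]
bipush 9  -> [-6, -8, 9]
irem      -> [-6, -8]
irem      -> [-6]
bipush -9 -> [-6, -9]
idiv      -> [0]
bipush 4  -> [0, 4]
iadd      -> [4]
bipush 12 -> [4, 12]
ineg      -> [4, -12]
bipush -2 -> [4, -12, -2]
bipush 4  -> [4, -12, -2, 4]

[4, -12, -2, 4]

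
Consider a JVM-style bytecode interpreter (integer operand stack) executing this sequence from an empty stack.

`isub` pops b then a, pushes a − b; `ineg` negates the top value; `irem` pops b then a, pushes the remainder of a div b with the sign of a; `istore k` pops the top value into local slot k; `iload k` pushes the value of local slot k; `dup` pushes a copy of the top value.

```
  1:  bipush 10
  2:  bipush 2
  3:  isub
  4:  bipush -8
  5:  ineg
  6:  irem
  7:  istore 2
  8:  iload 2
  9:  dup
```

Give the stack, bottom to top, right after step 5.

bipush 10 -> 10
bipush 2  -> 10 2
isub      -> 8
bipush -8 -> 8 -8
ineg      -> 8 8

[8, 8]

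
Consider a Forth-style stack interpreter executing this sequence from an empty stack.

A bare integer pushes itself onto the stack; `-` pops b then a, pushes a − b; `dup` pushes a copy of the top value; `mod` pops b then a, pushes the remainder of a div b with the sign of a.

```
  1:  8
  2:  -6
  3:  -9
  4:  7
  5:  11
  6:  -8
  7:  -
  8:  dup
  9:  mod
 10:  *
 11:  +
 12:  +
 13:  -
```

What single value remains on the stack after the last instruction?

8   -> 8
-6  -> 8 -6
-9  -> 8 -6 -9
7   -> 8 -6 -9 7
11  -> 8 -6 -9 7 11
-8  -> 8 -6 -9 7 11 -8
-   -> 8 -6 -9 7 19
dup -> 8 -6 -9 7 19 19
mod -> 8 -6 -9 7 0
*   -> 8 -6 -9 0
+   -> 8 -6 -9
+   -> 8 -15
-   -> 23

23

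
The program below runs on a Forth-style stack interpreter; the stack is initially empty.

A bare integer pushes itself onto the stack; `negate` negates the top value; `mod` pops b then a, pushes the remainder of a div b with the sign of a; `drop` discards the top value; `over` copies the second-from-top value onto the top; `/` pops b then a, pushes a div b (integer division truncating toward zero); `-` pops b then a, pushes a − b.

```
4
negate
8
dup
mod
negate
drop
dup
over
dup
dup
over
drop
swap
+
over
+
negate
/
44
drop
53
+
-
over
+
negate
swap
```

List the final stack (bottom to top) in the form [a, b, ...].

4      : 4
negate : -4
8      : -4 8
dup    : -4 8 8
mod    : -4 0
negate : -4 0
drop   : -4
dup    : -4 -4
over   : -4 -4 -4
dup    : -4 -4 -4 -4
dup    : -4 -4 -4 -4 -4
over   : -4 -4 -4 -4 -4 -4
drop   : -4 -4 -4 -4 -4
swap   : -4 -4 -4 -4 -4
+      : -4 -4 -4 -8
over   : -4 -4 -4 -8 -4
+      : -4 -4 -4 -12
negate : -4 -4 -4 12
/      : -4 -4 0
44     : -4 -4 0 44
drop   : -4 -4 0
53     : -4 -4 0 53
+      : -4 -4 53
-      : -4 -57
over   : -4 -57 -4
+      : -4 -61
negate : -4 61
swap   : 61 -4

[61, -4]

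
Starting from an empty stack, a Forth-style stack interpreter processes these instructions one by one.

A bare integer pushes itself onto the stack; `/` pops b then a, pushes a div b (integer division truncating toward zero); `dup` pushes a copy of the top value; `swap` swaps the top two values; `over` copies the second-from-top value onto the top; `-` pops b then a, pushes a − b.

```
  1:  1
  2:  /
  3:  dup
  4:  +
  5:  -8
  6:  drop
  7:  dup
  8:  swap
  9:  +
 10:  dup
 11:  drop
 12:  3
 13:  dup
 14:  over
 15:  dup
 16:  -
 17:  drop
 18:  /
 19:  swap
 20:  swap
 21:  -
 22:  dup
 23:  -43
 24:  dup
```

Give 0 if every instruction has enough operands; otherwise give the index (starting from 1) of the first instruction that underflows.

2

1  [1]
/  — needs 2 operands, stack has 1 → underflow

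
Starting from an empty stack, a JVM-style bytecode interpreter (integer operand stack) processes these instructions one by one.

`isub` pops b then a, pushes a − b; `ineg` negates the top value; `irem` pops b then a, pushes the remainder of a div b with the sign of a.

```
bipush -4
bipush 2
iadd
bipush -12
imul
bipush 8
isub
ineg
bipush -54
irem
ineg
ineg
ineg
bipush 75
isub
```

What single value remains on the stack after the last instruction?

bipush -4  : [-4]
bipush 2   : [-4, 2]
iadd       : [-2]
bipush -12 : [-2, -12]
imul       : [24]
bipush 8   : [24, 8]
isub       : [16]
ineg       : [-16]
bipush -54 : [-16, -54]
irem       : [-16]
ineg       : [16]
ineg       : [-16]
ineg       : [16]
bipush 75  : [16, 75]
isub       : [-59]

-59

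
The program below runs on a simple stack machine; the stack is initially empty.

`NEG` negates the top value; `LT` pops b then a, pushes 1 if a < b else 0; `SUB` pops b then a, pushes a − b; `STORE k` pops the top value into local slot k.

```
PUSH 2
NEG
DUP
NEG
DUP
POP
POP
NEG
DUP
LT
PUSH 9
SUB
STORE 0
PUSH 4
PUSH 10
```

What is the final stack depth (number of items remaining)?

2

PUSH 2  : [2]
NEG     : [-2]
DUP     : [-2, -2]
NEG     : [-2, 2]
DUP     : [-2, 2, 2]
POP     : [-2, 2]
POP     : [-2]
NEG     : [2]
DUP     : [2, 2]
LT      : [0]
PUSH 9  : [0, 9]
SUB     : [-9]
STORE 0 : []
PUSH 4  : [4]
PUSH 10 : [4, 10]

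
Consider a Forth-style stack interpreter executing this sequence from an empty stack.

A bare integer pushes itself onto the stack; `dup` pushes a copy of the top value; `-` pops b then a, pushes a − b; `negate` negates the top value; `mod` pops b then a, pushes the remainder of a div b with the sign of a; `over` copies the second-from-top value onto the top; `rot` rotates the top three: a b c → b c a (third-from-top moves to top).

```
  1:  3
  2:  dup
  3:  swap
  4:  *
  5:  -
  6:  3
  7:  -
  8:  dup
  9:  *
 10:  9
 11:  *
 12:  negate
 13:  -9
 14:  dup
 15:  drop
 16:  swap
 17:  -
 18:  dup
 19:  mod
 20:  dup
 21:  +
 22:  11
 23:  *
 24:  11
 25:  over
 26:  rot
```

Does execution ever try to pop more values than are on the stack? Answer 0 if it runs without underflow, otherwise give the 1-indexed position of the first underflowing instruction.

3    : 3
dup  : 3 3
swap : 3 3
*    : 9
-  — needs 2 operands, stack has 1 → underflow

5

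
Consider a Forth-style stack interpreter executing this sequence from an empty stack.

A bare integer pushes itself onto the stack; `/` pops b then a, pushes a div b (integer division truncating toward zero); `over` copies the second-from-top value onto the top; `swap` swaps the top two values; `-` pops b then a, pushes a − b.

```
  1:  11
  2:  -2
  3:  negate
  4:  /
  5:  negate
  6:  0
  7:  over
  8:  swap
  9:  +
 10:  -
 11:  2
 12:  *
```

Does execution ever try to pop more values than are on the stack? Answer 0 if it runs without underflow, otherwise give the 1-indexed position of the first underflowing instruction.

0

11     : 11
-2     : 11 -2
negate : 11 2
/      : 5
negate : -5
0      : -5 0
over   : -5 0 -5
swap   : -5 -5 0
+      : -5 -5
-      : 0
2      : 0 2
*      : 0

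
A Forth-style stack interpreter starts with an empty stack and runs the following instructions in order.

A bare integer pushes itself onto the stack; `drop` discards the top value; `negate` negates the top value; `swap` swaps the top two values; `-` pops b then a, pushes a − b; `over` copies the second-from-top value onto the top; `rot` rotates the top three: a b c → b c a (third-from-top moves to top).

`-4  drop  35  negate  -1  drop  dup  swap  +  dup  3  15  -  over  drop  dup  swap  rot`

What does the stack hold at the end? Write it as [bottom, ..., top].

-4     : [-4]
drop   : []
35     : [35]
negate : [-35]
-1     : [-35, -1]
drop   : [-35]
dup    : [-35, -35]
swap   : [-35, -35]
+      : [-70]
dup    : [-70, -70]
3      : [-70, -70, 3]
15     : [-70, -70, 3, 15]
-      : [-70, -70, -12]
over   : [-70, -70, -12, -70]
drop   : [-70, -70, -12]
dup    : [-70, -70, -12, -12]
swap   : [-70, -70, -12, -12]
rot    : [-70, -12, -12, -70]

[-70, -12, -12, -70]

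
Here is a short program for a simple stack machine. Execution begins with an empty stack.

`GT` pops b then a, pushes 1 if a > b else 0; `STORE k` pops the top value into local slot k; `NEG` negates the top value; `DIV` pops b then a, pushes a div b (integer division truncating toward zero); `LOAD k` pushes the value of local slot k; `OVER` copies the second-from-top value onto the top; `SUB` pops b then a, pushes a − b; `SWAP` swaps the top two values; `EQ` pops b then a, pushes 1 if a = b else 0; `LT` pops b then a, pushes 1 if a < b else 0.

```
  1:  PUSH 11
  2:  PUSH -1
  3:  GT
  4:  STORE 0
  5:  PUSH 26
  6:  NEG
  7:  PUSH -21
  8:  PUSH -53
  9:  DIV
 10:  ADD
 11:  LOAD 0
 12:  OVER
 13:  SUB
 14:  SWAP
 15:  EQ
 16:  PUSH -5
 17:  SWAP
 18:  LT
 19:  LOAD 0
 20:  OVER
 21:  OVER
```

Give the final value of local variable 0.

PUSH 11  -> 11
PUSH -1  -> 11 -1
GT       -> 1
STORE 0  -> (empty)
PUSH 26  -> 26
NEG      -> -26
PUSH -21 -> -26 -21
PUSH -53 -> -26 -21 -53
DIV      -> -26 0
ADD      -> -26
LOAD 0   -> -26 1
OVER     -> -26 1 -26
SUB      -> -26 27
SWAP     -> 27 -26
EQ       -> 0
PUSH -5  -> 0 -5
SWAP     -> -5 0
LT       -> 1
LOAD 0   -> 1 1
OVER     -> 1 1 1
OVER     -> 1 1 1 1

1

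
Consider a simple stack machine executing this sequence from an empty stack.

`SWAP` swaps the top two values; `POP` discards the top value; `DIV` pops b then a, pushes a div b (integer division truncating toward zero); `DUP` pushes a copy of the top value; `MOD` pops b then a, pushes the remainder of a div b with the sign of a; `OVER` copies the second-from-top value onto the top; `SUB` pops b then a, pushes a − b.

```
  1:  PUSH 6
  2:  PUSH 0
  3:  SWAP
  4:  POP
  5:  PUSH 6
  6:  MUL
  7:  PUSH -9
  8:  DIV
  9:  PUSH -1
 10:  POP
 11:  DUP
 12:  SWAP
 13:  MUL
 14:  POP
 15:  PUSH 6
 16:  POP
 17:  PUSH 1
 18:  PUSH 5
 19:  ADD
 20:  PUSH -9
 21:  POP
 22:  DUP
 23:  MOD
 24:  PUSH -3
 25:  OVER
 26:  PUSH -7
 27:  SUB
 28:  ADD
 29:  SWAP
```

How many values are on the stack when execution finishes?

PUSH 6  -> 6
PUSH 0  -> 6 0
SWAP    -> 0 6
POP     -> 0
PUSH 6  -> 0 6
MUL     -> 0
PUSH -9 -> 0 -9
DIV     -> 0
PUSH -1 -> 0 -1
POP     -> 0
DUP     -> 0 0
SWAP    -> 0 0
MUL     -> 0
POP     -> (empty)
PUSH 6  -> 6
POP     -> (empty)
PUSH 1  -> 1
PUSH 5  -> 1 5
ADD     -> 6
PUSH -9 -> 6 -9
POP     -> 6
DUP     -> 6 6
MOD     -> 0
PUSH -3 -> 0 -3
OVER    -> 0 -3 0
PUSH -7 -> 0 -3 0 -7
SUB     -> 0 -3 7
ADD     -> 0 4
SWAP    -> 4 0

2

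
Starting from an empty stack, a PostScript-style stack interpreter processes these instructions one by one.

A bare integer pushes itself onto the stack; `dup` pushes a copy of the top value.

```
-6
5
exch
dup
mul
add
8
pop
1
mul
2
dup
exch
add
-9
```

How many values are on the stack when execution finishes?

-6    [-6]
5     [-6, 5]
exch  [5, -6]
dup   [5, -6, -6]
mul   [5, 36]
add   [41]
8     [41, 8]
pop   [41]
1     [41, 1]
mul   [41]
2     [41, 2]
dup   [41, 2, 2]
exch  [41, 2, 2]
add   [41, 4]
-9    [41, 4, -9]

3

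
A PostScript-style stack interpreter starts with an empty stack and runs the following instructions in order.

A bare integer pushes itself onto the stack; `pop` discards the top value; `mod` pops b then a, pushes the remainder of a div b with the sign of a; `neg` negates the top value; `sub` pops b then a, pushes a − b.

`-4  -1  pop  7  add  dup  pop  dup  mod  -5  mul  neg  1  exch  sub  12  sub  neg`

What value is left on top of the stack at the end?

-4   → -4
-1   → -4 -1
pop  → -4
7    → -4 7
add  → 3
dup  → 3 3
pop  → 3
dup  → 3 3
mod  → 0
-5   → 0 -5
mul  → 0
neg  → 0
1    → 0 1
exch → 1 0
sub  → 1
12   → 1 12
sub  → -11
neg  → 11

11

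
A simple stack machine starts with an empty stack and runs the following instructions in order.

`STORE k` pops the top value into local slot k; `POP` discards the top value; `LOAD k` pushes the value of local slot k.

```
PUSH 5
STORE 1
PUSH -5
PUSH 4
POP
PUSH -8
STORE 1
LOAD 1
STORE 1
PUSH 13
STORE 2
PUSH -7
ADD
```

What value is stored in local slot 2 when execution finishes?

13

PUSH 5  -> [5]
STORE 1 -> []
PUSH -5 -> [-5]
PUSH 4  -> [-5, 4]
POP     -> [-5]
PUSH -8 -> [-5, -8]
STORE 1 -> [-5]
LOAD 1  -> [-5, -8]
STORE 1 -> [-5]
PUSH 13 -> [-5, 13]
STORE 2 -> [-5]
PUSH -7 -> [-5, -7]
ADD     -> [-12]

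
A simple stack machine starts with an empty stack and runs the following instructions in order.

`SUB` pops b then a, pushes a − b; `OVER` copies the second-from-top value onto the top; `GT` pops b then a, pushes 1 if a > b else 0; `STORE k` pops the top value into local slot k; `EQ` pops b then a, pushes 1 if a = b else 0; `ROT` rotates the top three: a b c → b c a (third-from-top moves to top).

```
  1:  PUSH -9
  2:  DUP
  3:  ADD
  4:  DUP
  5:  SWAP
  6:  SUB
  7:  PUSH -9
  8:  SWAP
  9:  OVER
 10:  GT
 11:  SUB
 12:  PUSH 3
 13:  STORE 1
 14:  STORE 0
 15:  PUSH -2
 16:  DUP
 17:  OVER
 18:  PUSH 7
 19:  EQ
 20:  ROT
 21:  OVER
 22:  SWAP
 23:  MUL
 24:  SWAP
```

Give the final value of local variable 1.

PUSH -9 -> [-9]
DUP     -> [-9, -9]
ADD     -> [-18]
DUP     -> [-18, -18]
SWAP    -> [-18, -18]
SUB     -> [0]
PUSH -9 -> [0, -9]
SWAP    -> [-9, 0]
OVER    -> [-9, 0, -9]
GT      -> [-9, 1]
SUB     -> [-10]
PUSH 3  -> [-10, 3]
STORE 1 -> [-10]
STORE 0 -> []
PUSH -2 -> [-2]
DUP     -> [-2, -2]
OVER    -> [-2, -2, -2]
PUSH 7  -> [-2, -2, -2, 7]
EQ      -> [-2, -2, 0]
ROT     -> [-2, 0, -2]
OVER    -> [-2, 0, -2, 0]
SWAP    -> [-2, 0, 0, -2]
MUL     -> [-2, 0, 0]
SWAP    -> [-2, 0, 0]

3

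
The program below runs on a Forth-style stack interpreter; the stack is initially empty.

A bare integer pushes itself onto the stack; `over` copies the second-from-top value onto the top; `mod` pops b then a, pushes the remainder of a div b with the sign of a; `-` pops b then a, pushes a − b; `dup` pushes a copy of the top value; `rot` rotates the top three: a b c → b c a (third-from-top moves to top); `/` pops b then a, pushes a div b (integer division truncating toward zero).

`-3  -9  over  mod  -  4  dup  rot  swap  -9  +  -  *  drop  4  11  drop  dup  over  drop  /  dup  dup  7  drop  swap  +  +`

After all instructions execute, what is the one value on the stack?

3

-3   → [-3]
-9   → [-3, -9]
over → [-3, -9, -3]
mod  → [-3, 0]
-    → [-3]
4    → [-3, 4]
dup  → [-3, 4, 4]
rot  → [4, 4, -3]
swap → [4, -3, 4]
-9   → [4, -3, 4, -9]
+    → [4, -3, -5]
-    → [4, 2]
*    → [8]
drop → []
4    → [4]
11   → [4, 11]
drop → [4]
dup  → [4, 4]
over → [4, 4, 4]
drop → [4, 4]
/    → [1]
dup  → [1, 1]
dup  → [1, 1, 1]
7    → [1, 1, 1, 7]
drop → [1, 1, 1]
swap → [1, 1, 1]
+    → [1, 2]
+    → [3]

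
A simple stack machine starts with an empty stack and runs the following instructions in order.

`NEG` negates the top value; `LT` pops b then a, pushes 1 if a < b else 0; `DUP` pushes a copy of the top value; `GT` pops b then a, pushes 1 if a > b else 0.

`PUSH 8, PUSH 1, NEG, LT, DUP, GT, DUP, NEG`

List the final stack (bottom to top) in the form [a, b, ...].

PUSH 8 : 8
PUSH 1 : 8 1
NEG    : 8 -1
LT     : 0
DUP    : 0 0
GT     : 0
DUP    : 0 0
NEG    : 0 0

[0, 0]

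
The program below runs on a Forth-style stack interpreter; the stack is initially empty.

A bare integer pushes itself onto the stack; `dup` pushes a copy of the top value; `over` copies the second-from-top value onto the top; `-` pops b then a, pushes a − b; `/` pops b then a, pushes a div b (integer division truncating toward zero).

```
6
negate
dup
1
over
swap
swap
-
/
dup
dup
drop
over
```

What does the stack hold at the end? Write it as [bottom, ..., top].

[-6, 0, 0, 0]

6      -> [6]
negate -> [-6]
dup    -> [-6, -6]
1      -> [-6, -6, 1]
over   -> [-6, -6, 1, -6]
swap   -> [-6, -6, -6, 1]
swap   -> [-6, -6, 1, -6]
-      -> [-6, -6, 7]
/      -> [-6, 0]
dup    -> [-6, 0, 0]
dup    -> [-6, 0, 0, 0]
drop   -> [-6, 0, 0]
over   -> [-6, 0, 0, 0]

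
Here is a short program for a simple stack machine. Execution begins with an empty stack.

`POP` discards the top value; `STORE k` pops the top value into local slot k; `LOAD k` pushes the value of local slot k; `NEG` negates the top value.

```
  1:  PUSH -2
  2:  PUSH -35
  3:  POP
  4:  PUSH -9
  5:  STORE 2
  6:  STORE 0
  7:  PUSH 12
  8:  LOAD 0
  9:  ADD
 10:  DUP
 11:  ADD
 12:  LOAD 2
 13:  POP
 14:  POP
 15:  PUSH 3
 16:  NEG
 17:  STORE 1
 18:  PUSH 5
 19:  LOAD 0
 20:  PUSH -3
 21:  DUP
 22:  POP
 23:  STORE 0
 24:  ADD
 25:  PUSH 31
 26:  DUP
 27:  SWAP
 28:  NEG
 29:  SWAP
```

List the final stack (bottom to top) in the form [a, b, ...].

PUSH -2  : [-2]
PUSH -35 : [-2, -35]
POP      : [-2]
PUSH -9  : [-2, -9]
STORE 2  : [-2]
STORE 0  : []
PUSH 12  : [12]
LOAD 0   : [12, -2]
ADD      : [10]
DUP      : [10, 10]
ADD      : [20]
LOAD 2   : [20, -9]
POP      : [20]
POP      : []
PUSH 3   : [3]
NEG      : [-3]
STORE 1  : []
PUSH 5   : [5]
LOAD 0   : [5, -2]
PUSH -3  : [5, -2, -3]
DUP      : [5, -2, -3, -3]
POP      : [5, -2, -3]
STORE 0  : [5, -2]
ADD      : [3]
PUSH 31  : [3, 31]
DUP      : [3, 31, 31]
SWAP     : [3, 31, 31]
NEG      : [3, 31, -31]
SWAP     : [3, -31, 31]

[3, -31, 31]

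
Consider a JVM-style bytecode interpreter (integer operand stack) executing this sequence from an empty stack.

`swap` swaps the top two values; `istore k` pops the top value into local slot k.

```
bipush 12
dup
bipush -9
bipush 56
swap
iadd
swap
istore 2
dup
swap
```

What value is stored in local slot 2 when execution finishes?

bipush 12 → 12
dup       → 12 12
bipush -9 → 12 12 -9
bipush 56 → 12 12 -9 56
swap      → 12 12 56 -9
iadd      → 12 12 47
swap      → 12 47 12
istore 2  → 12 47
dup       → 12 47 47
swap      → 12 47 47

12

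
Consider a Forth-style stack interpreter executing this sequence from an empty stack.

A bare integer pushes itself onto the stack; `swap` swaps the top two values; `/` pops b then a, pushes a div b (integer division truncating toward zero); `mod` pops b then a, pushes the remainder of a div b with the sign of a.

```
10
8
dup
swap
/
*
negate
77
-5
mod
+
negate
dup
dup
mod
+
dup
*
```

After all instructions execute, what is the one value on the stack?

64

10      [10]
8       [10, 8]
dup     [10, 8, 8]
swap    [10, 8, 8]
/       [10, 1]
*       [10]
negate  [-10]
77      [-10, 77]
-5      [-10, 77, -5]
mod     [-10, 2]
+       [-8]
negate  [8]
dup     [8, 8]
dup     [8, 8, 8]
mod     [8, 0]
+       [8]
dup     [8, 8]
*       [64]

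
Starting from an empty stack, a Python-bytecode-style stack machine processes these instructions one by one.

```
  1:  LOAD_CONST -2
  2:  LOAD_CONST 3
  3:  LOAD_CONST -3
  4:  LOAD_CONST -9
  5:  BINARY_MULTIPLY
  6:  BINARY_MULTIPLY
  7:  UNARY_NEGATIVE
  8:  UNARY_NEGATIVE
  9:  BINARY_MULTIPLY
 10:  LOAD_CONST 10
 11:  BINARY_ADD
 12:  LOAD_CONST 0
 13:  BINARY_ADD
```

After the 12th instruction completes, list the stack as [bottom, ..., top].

[-152, 0]

LOAD_CONST -2   : [-2]
LOAD_CONST 3    : [-2, 3]
LOAD_CONST -3   : [-2, 3, -3]
LOAD_CONST -9   : [-2, 3, -3, -9]
BINARY_MULTIPLY : [-2, 3, 27]
BINARY_MULTIPLY : [-2, 81]
UNARY_NEGATIVE  : [-2, -81]
UNARY_NEGATIVE  : [-2, 81]
BINARY_MULTIPLY : [-162]
LOAD_CONST 10   : [-162, 10]
BINARY_ADD      : [-152]
LOAD_CONST 0    : [-152, 0]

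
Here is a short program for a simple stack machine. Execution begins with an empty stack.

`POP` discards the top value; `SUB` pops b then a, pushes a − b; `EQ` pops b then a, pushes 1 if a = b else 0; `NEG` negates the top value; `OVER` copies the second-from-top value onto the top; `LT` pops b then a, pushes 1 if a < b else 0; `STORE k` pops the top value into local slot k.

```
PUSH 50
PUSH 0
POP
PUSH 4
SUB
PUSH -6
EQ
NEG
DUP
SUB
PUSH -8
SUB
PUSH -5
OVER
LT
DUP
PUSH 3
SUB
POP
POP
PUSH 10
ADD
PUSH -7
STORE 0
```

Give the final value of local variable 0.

-7

PUSH 50 : 50
PUSH 0  : 50 0
POP     : 50
PUSH 4  : 50 4
SUB     : 46
PUSH -6 : 46 -6
EQ      : 0
NEG     : 0
DUP     : 0 0
SUB     : 0
PUSH -8 : 0 -8
SUB     : 8
PUSH -5 : 8 -5
OVER    : 8 -5 8
LT      : 8 1
DUP     : 8 1 1
PUSH 3  : 8 1 1 3
SUB     : 8 1 -2
POP     : 8 1
POP     : 8
PUSH 10 : 8 10
ADD     : 18
PUSH -7 : 18 -7
STORE 0 : 18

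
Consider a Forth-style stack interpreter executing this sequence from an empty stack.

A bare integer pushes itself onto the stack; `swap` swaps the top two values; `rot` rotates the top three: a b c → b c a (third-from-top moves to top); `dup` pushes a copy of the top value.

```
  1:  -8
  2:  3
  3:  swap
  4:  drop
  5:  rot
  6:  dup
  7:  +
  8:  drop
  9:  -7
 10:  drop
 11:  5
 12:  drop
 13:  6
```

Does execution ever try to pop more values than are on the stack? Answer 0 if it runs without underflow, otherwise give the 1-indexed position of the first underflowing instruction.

5

-8    [-8]
3     [-8, 3]
swap  [3, -8]
drop  [3]
rot  — needs 3 operands, stack has 1 → underflow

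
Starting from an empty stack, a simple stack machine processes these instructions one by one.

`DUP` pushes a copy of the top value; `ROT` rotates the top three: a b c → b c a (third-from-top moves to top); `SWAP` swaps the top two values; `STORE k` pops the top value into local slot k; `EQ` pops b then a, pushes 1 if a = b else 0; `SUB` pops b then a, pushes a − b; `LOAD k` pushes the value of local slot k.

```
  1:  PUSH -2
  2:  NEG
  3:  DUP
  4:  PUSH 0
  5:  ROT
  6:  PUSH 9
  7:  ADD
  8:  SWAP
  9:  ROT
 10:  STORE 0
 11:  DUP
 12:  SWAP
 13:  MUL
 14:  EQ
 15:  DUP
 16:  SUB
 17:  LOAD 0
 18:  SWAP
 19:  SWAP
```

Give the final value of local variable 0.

PUSH -2  -2
NEG      2
DUP      2 2
PUSH 0   2 2 0
ROT      2 0 2
PUSH 9   2 0 2 9
ADD      2 0 11
SWAP     2 11 0
ROT      11 0 2
STORE 0  11 0
DUP      11 0 0
SWAP     11 0 0
MUL      11 0
EQ       0
DUP      0 0
SUB      0
LOAD 0   0 2
SWAP     2 0
SWAP     0 2

2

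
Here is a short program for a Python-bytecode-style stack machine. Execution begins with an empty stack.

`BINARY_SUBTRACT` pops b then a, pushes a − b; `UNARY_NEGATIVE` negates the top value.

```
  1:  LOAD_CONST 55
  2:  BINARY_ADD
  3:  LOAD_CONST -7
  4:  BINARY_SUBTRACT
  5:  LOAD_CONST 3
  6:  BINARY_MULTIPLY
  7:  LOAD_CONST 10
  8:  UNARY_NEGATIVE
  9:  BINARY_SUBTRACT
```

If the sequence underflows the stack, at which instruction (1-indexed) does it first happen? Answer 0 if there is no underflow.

LOAD_CONST 55 → [55]
BINARY_ADD  — needs 2 operands, stack has 1 → underflow

2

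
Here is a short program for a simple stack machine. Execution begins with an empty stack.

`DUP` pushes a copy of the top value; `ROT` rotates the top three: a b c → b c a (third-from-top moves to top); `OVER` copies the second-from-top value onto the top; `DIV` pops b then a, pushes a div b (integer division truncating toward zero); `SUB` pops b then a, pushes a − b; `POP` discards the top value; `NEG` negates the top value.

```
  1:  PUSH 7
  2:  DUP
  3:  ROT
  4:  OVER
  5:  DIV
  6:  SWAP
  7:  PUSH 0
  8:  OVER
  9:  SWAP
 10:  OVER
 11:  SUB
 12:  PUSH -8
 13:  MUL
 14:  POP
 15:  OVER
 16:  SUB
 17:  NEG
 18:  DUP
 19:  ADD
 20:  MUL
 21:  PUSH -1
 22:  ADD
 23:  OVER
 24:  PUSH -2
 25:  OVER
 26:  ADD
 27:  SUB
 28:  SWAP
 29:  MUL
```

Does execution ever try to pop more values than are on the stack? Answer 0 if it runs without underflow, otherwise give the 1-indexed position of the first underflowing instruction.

PUSH 7 -> 7
DUP    -> 7 7
ROT  — needs 3 operands, stack has 2 → underflow

3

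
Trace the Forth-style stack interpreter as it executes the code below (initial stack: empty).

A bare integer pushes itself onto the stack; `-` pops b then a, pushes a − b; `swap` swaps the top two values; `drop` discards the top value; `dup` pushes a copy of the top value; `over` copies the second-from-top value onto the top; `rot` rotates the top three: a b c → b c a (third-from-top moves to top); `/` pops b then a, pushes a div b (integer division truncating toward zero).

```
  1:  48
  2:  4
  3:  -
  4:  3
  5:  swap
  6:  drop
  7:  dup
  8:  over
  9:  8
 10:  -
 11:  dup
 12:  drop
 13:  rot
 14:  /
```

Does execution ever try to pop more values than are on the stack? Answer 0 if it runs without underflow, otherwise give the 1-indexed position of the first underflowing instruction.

0

48   → 48
4    → 48 4
-    → 44
3    → 44 3
swap → 3 44
drop → 3
dup  → 3 3
over → 3 3 3
8    → 3 3 3 8
-    → 3 3 -5
dup  → 3 3 -5 -5
drop → 3 3 -5
rot  → 3 -5 3
/    → 3 -1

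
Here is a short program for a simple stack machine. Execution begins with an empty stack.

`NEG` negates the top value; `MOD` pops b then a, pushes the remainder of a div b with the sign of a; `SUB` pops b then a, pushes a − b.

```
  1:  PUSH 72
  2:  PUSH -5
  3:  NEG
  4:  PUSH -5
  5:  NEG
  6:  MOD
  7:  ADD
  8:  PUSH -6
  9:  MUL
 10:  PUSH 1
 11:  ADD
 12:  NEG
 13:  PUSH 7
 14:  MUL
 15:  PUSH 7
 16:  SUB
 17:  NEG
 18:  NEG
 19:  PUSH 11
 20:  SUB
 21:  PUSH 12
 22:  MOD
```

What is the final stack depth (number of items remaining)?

PUSH 72 → 72
PUSH -5 → 72 -5
NEG     → 72 5
PUSH -5 → 72 5 -5
NEG     → 72 5 5
MOD     → 72 0
ADD     → 72
PUSH -6 → 72 -6
MUL     → -432
PUSH 1  → -432 1
ADD     → -431
NEG     → 431
PUSH 7  → 431 7
MUL     → 3017
PUSH 7  → 3017 7
SUB     → 3010
NEG     → -3010
NEG     → 3010
PUSH 11 → 3010 11
SUB     → 2999
PUSH 12 → 2999 12
MOD     → 11

1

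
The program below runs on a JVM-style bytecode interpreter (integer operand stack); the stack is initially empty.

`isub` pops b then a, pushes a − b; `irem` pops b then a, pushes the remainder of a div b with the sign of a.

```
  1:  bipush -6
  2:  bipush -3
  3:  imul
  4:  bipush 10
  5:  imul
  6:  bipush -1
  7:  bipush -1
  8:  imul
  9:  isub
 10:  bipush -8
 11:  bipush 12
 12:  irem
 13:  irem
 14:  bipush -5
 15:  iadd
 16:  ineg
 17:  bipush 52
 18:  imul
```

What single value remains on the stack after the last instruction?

104

bipush -6 → -6
bipush -3 → -6 -3
imul      → 18
bipush 10 → 18 10
imul      → 180
bipush -1 → 180 -1
bipush -1 → 180 -1 -1
imul      → 180 1
isub      → 179
bipush -8 → 179 -8
bipush 12 → 179 -8 12
irem      → 179 -8
irem      → 3
bipush -5 → 3 -5
iadd      → -2
ineg      → 2
bipush 52 → 2 52
imul      → 104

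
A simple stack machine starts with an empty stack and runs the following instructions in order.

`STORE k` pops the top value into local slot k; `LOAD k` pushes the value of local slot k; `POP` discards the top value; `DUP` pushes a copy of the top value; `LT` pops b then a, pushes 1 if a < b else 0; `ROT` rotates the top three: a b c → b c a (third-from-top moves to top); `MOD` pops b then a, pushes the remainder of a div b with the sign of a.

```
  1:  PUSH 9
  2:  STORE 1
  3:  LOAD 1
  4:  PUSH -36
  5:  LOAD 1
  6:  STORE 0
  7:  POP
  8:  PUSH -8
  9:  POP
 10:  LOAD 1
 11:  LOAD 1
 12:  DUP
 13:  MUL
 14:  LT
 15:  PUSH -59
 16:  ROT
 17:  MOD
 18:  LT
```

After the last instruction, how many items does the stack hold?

PUSH 9    [9]
STORE 1   []
LOAD 1    [9]
PUSH -36  [9, -36]
LOAD 1    [9, -36, 9]
STORE 0   [9, -36]
POP       [9]
PUSH -8   [9, -8]
POP       [9]
LOAD 1    [9, 9]
LOAD 1    [9, 9, 9]
DUP       [9, 9, 9, 9]
MUL       [9, 9, 81]
LT        [9, 1]
PUSH -59  [9, 1, -59]
ROT       [1, -59, 9]
MOD       [1, -5]
LT        [0]

1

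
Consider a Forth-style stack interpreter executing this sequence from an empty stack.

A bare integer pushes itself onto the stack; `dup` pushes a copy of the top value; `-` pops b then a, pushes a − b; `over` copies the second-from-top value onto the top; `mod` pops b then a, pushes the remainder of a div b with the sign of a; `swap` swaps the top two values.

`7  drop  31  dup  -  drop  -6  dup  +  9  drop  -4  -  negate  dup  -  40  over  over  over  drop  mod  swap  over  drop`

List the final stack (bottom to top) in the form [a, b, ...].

[0, 0, 40]

7       7
drop    (empty)
31      31
dup     31 31
-       0
drop    (empty)
-6      -6
dup     -6 -6
+       -12
9       -12 9
drop    -12
-4      -12 -4
-       -8
negate  8
dup     8 8
-       0
40      0 40
over    0 40 0
over    0 40 0 40
over    0 40 0 40 0
drop    0 40 0 40
mod     0 40 0
swap    0 0 40
over    0 0 40 0
drop    0 0 40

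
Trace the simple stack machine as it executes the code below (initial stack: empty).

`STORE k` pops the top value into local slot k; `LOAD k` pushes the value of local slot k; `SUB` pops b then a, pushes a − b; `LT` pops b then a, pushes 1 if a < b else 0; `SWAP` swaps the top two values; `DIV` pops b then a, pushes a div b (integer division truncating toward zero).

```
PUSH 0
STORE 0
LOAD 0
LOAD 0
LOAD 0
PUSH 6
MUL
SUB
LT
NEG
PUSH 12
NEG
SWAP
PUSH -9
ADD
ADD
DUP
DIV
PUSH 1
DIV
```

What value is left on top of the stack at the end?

PUSH 0  -> [0]
STORE 0 -> []
LOAD 0  -> [0]
LOAD 0  -> [0, 0]
LOAD 0  -> [0, 0, 0]
PUSH 6  -> [0, 0, 0, 6]
MUL     -> [0, 0, 0]
SUB     -> [0, 0]
LT      -> [0]
NEG     -> [0]
PUSH 12 -> [0, 12]
NEG     -> [0, -12]
SWAP    -> [-12, 0]
PUSH -9 -> [-12, 0, -9]
ADD     -> [-12, -9]
ADD     -> [-21]
DUP     -> [-21, -21]
DIV     -> [1]
PUSH 1  -> [1, 1]
DIV     -> [1]

1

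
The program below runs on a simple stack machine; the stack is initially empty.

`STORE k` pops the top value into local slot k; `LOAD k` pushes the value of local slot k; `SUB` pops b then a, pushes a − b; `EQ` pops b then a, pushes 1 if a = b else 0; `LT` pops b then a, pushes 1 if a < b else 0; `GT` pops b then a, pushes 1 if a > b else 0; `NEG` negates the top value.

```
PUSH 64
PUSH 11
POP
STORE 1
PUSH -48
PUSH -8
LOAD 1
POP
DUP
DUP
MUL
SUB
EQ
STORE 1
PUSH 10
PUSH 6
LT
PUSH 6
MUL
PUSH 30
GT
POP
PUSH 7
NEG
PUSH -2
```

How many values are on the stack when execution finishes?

2

PUSH 64  : 64
PUSH 11  : 64 11
POP      : 64
STORE 1  : (empty)
PUSH -48 : -48
PUSH -8  : -48 -8
LOAD 1   : -48 -8 64
POP      : -48 -8
DUP      : -48 -8 -8
DUP      : -48 -8 -8 -8
MUL      : -48 -8 64
SUB      : -48 -72
EQ       : 0
STORE 1  : (empty)
PUSH 10  : 10
PUSH 6   : 10 6
LT       : 0
PUSH 6   : 0 6
MUL      : 0
PUSH 30  : 0 30
GT       : 0
POP      : (empty)
PUSH 7   : 7
NEG      : -7
PUSH -2  : -7 -2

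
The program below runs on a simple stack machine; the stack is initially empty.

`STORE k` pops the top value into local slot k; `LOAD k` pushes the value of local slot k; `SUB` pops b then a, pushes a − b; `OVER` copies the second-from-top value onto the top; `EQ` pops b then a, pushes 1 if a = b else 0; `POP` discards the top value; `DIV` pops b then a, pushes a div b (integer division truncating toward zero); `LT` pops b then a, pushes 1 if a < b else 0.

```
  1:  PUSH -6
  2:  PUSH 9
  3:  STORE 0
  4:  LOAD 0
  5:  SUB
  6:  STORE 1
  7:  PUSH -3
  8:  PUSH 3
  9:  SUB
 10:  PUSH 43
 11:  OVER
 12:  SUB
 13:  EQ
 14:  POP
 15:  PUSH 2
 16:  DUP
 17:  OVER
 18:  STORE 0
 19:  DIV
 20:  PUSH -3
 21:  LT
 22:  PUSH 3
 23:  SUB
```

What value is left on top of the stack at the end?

-3

PUSH -6 : -6
PUSH 9  : -6 9
STORE 0 : -6
LOAD 0  : -6 9
SUB     : -15
STORE 1 : (empty)
PUSH -3 : -3
PUSH 3  : -3 3
SUB     : -6
PUSH 43 : -6 43
OVER    : -6 43 -6
SUB     : -6 49
EQ      : 0
POP     : (empty)
PUSH 2  : 2
DUP     : 2 2
OVER    : 2 2 2
STORE 0 : 2 2
DIV     : 1
PUSH -3 : 1 -3
LT      : 0
PUSH 3  : 0 3
SUB     : -3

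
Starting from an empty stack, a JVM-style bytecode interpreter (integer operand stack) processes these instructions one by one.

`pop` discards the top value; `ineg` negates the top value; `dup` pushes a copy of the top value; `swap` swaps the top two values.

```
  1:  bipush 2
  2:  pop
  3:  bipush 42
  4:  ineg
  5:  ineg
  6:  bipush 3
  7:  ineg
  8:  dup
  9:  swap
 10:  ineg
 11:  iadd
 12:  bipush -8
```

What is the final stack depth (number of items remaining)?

bipush 2  → 2
pop       → (empty)
bipush 42 → 42
ineg      → -42
ineg      → 42
bipush 3  → 42 3
ineg      → 42 -3
dup       → 42 -3 -3
swap      → 42 -3 -3
ineg      → 42 -3 3
iadd      → 42 0
bipush -8 → 42 0 -8

3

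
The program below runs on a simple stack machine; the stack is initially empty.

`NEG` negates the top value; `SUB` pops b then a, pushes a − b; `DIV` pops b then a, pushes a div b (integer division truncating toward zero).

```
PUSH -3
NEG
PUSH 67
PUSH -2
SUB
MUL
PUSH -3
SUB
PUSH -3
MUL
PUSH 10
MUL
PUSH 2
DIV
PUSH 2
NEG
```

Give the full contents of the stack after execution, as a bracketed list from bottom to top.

[-3150, -2]

PUSH -3 : [-3]
NEG     : [3]
PUSH 67 : [3, 67]
PUSH -2 : [3, 67, -2]
SUB     : [3, 69]
MUL     : [207]
PUSH -3 : [207, -3]
SUB     : [210]
PUSH -3 : [210, -3]
MUL     : [-630]
PUSH 10 : [-630, 10]
MUL     : [-6300]
PUSH 2  : [-6300, 2]
DIV     : [-3150]
PUSH 2  : [-3150, 2]
NEG     : [-3150, -2]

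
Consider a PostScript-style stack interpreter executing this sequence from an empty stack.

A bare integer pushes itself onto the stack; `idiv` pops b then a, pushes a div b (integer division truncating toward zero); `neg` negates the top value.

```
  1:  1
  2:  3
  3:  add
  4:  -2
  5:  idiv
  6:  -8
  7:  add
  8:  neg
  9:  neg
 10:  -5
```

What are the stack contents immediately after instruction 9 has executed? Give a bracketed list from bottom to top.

1    -> [1]
3    -> [1, 3]
add  -> [4]
-2   -> [4, -2]
idiv -> [-2]
-8   -> [-2, -8]
add  -> [-10]
neg  -> [10]
neg  -> [-10]

[-10]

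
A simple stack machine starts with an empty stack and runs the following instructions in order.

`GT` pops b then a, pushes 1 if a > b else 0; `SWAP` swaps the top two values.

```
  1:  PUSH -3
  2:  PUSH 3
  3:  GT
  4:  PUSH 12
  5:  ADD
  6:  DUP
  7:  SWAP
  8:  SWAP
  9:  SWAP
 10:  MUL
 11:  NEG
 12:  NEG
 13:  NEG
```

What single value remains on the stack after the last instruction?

-144

PUSH -3  -3
PUSH 3   -3 3
GT       0
PUSH 12  0 12
ADD      12
DUP      12 12
SWAP     12 12
SWAP     12 12
SWAP     12 12
MUL      144
NEG      -144
NEG      144
NEG      -144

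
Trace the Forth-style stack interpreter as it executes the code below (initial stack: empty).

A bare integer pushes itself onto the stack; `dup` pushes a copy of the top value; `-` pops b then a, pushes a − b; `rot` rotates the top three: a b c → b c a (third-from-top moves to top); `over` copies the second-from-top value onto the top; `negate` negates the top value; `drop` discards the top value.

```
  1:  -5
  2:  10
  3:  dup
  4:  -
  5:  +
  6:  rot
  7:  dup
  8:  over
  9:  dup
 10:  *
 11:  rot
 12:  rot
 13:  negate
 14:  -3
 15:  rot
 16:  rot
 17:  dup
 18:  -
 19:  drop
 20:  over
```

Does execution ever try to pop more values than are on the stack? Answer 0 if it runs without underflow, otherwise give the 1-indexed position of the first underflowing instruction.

-5  -> [-5]
10  -> [-5, 10]
dup -> [-5, 10, 10]
-   -> [-5, 0]
+   -> [-5]
rot  — needs 3 operands, stack has 1 → underflow

6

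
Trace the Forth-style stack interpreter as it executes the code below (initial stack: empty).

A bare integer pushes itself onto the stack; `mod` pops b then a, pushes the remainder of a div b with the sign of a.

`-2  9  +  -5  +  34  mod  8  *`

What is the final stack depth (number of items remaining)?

1

-2  : [-2]
9   : [-2, 9]
+   : [7]
-5  : [7, -5]
+   : [2]
34  : [2, 34]
mod : [2]
8   : [2, 8]
*   : [16]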